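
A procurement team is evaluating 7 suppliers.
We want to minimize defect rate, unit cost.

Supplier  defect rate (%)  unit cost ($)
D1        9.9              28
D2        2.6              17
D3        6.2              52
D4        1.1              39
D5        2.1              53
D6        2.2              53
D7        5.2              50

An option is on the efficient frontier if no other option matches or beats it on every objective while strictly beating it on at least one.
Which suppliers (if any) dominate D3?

D2: defect rate 2.6≤6.2, unit cost 17≤52 — dominates D3.
D4: defect rate 1.1≤6.2, unit cost 39≤52 — dominates D3.
D7: defect rate 5.2≤6.2, unit cost 50≤52 — dominates D3.
Others (D1, D5, D6) are each worse than D3 on at least one objective.

D2, D4, D7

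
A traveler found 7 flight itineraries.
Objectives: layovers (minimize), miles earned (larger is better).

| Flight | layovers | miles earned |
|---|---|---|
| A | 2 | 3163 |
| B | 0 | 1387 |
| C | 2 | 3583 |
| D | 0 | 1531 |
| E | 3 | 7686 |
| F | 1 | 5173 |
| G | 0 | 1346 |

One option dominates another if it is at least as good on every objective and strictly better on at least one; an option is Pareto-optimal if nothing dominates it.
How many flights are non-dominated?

3

A: dominated by C (layovers 2≤2, miles earned 3583≥3163).
B: dominated by D (layovers 0≤0, miles earned 1531≥1387).
C: dominated by F (layovers 1≤2, miles earned 5173≥3583).
D: not dominated.
E: not dominated (best miles earned).
F: not dominated.
G: dominated by B (layovers 0≤0, miles earned 1387≥1346).
Pareto-optimal: D, E, F → 3.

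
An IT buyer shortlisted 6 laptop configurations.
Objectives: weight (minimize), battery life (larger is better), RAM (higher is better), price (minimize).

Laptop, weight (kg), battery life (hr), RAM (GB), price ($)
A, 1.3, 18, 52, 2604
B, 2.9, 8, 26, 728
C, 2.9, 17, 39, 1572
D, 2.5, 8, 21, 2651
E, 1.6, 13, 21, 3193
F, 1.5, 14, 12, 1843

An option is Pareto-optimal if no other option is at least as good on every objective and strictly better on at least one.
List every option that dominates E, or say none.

A: weight 1.3≤1.6, battery life 18≥13, RAM 52≥21, price 2604≤3193 — dominates E.
Others (B, C, D, F) are each worse than E on at least one objective.

A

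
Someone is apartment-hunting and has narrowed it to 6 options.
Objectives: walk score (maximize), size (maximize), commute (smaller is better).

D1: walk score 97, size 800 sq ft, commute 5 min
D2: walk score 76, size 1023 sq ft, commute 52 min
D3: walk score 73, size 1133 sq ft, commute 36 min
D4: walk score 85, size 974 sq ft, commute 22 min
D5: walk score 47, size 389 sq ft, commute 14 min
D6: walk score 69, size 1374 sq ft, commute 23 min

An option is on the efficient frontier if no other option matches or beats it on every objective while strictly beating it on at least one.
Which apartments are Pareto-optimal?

D1, D2, D3, D4, D6

D1: not dominated (best walk score).
D2: not dominated.
D3: not dominated.
D4: not dominated.
D5: dominated by D1 (walk score 97≥47, size 800≥389, commute 5≤14).
D6: not dominated (best size).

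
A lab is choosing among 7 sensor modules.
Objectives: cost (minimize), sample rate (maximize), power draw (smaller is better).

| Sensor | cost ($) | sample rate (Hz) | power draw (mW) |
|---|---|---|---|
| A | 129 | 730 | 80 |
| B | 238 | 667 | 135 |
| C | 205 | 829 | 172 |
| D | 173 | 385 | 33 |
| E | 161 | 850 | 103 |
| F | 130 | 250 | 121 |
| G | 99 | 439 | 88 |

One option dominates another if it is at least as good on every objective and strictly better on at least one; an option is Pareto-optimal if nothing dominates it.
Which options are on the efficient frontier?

A, D, E, G

A: not dominated.
B: dominated by A (cost 129≤238, sample rate 730≥667, power draw 80≤135).
C: dominated by E (cost 161≤205, sample rate 850≥829, power draw 103≤172).
D: not dominated (best power draw).
E: not dominated (best sample rate).
F: dominated by A (cost 129≤130, sample rate 730≥250, power draw 80≤121).
G: not dominated (best cost).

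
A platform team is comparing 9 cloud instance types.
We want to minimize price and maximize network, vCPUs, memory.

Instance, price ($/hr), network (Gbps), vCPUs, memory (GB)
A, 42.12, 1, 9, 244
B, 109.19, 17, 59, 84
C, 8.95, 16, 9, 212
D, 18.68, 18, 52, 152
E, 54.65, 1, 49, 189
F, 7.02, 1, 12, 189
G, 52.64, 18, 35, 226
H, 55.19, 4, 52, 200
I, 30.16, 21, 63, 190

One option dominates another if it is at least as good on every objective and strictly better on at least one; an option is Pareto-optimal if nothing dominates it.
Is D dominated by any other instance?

A: worse on price (42.12 vs 18.68).
B: worse on price (109.19 vs 18.68).
C: worse on network (16 vs 18).
E: worse on price (54.65 vs 18.68).
F: worse on network (1 vs 18).
G: worse on price (52.64 vs 18.68).
H: worse on price (55.19 vs 18.68).
I: worse on price (30.16 vs 18.68).
No option is at least as good as D on every objective and strictly better on one.

No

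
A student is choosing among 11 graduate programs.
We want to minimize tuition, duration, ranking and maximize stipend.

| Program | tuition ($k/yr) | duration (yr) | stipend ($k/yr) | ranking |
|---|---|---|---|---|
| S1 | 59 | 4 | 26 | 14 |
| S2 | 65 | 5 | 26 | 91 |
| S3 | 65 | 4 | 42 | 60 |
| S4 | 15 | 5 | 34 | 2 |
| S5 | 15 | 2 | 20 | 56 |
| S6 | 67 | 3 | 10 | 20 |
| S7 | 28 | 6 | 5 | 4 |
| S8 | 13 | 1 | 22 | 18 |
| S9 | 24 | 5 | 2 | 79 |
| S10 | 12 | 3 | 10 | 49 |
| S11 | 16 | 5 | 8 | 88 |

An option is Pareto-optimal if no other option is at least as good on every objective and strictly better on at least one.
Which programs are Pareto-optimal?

S1, S3, S4, S8, S10

S1: not dominated.
S2: dominated by S1 (tuition 59≤65, duration 4≤5, stipend 26≥26, ranking 14≤91).
S3: not dominated (best stipend).
S4: not dominated (best ranking).
S5: dominated by S8 (tuition 13≤15, duration 1≤2, stipend 22≥20, ranking 18≤56).
S6: dominated by S8 (tuition 13≤67, duration 1≤3, stipend 22≥10, ranking 18≤20).
S7: dominated by S4 (tuition 15≤28, duration 5≤6, stipend 34≥5, ranking 2≤4).
S8: not dominated (best duration).
S9: dominated by S4 (tuition 15≤24, duration 5≤5, stipend 34≥2, ranking 2≤79).
S10: not dominated (best tuition).
S11: dominated by S4 (tuition 15≤16, duration 5≤5, stipend 34≥8, ranking 2≤88).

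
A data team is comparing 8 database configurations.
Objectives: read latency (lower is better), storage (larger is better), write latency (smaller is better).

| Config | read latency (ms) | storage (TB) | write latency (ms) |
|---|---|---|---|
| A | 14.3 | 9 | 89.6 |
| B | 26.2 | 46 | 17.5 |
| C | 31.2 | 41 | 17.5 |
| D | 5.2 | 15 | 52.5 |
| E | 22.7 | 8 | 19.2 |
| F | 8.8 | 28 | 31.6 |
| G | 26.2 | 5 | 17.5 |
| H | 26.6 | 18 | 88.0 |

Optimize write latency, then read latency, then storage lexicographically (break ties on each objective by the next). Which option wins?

First minimize write latency: best is 17.5, kept {B, C, G}.
Then minimize read latency: best is 26.2, kept {B, G}.
Then maximize storage: best is 46, kept {B}.

B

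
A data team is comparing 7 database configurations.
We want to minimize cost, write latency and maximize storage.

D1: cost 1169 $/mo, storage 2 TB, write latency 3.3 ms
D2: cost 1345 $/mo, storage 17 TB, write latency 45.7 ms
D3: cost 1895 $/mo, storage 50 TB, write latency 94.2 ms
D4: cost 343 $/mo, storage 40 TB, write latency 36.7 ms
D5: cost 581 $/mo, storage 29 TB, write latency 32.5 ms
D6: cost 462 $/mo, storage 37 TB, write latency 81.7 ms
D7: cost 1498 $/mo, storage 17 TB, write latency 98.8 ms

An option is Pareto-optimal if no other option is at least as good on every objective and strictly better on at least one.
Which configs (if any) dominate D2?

D4: cost 343≤1345, storage 40≥17, write latency 36.7≤45.7 — dominates D2.
D5: cost 581≤1345, storage 29≥17, write latency 32.5≤45.7 — dominates D2.
Others (D1, D3, D6, D7) are each worse than D2 on at least one objective.

D4, D5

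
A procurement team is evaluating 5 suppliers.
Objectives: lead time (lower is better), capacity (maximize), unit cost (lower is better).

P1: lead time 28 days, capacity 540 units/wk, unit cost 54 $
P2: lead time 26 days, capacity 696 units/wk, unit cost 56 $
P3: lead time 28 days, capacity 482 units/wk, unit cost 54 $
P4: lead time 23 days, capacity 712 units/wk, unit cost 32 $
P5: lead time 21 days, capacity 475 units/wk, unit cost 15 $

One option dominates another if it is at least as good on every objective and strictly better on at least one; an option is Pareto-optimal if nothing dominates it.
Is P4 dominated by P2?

P2 vs P4: P2 is worse on lead time (26 vs 23), so it does not dominate P4.

No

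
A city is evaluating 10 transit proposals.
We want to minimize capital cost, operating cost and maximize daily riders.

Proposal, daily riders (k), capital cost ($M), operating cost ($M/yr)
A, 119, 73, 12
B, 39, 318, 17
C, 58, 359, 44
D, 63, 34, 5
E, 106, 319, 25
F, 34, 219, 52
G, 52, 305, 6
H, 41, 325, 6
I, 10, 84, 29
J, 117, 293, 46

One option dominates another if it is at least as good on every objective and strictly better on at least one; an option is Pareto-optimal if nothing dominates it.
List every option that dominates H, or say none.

D: daily riders 63≥41, capital cost 34≤325, operating cost 5≤6 — dominates H.
G: daily riders 52≥41, capital cost 305≤325, operating cost 6≤6 — dominates H.
Others (A, B, C, E, F, I, J) are each worse than H on at least one objective.

D, G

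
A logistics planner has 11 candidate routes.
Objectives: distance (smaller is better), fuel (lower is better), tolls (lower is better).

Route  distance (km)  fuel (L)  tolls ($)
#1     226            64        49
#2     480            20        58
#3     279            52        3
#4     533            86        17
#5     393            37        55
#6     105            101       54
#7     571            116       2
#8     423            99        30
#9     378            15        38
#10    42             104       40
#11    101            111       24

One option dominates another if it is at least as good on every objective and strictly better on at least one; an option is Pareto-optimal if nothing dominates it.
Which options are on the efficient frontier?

#1: not dominated.
#2: dominated by #9 (distance 378≤480, fuel 15≤20, tolls 38≤58).
#3: not dominated.
#4: dominated by #3 (distance 279≤533, fuel 52≤86, tolls 3≤17).
#5: dominated by #9 (distance 378≤393, fuel 15≤37, tolls 38≤55).
#6: not dominated.
#7: not dominated (best tolls).
#8: dominated by #3 (distance 279≤423, fuel 52≤99, tolls 3≤30).
#9: not dominated (best fuel).
#10: not dominated (best distance).
#11: not dominated.

#1, #3, #6, #7, #9, #10, #11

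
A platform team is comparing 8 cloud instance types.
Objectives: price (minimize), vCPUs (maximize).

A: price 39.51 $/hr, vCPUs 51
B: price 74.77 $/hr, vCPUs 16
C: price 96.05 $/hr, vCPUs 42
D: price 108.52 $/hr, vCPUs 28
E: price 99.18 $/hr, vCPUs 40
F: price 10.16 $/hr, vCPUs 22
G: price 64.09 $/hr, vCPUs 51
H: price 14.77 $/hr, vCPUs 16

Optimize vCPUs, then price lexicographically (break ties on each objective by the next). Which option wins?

A

First maximize vCPUs: best is 51, kept {A, G}.
Then minimize price: best is 39.51, kept {A}.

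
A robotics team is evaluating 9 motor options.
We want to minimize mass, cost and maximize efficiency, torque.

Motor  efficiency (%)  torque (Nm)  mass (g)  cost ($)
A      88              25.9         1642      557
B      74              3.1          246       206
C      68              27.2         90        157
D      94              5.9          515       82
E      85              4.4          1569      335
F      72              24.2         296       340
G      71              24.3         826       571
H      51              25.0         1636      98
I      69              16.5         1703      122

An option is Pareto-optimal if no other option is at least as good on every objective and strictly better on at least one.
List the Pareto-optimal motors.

A, B, C, D, F, G, H, I

A: not dominated.
B: not dominated.
C: not dominated (best torque).
D: not dominated (best efficiency).
E: dominated by D (efficiency 94≥85, torque 5.9≥4.4, mass 515≤1569, cost 82≤335).
F: not dominated.
G: not dominated.
H: not dominated.
I: not dominated.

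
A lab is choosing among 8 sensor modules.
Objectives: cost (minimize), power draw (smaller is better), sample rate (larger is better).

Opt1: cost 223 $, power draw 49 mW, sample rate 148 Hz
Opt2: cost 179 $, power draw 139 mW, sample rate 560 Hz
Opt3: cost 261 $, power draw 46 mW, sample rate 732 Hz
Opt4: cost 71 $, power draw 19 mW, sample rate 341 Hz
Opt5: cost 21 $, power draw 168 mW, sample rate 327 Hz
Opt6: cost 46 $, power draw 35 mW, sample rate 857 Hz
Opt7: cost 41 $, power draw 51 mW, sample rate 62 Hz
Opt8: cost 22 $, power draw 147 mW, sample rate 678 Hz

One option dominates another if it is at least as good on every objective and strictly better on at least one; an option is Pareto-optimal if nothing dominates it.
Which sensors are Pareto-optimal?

Opt1: dominated by Opt4 (cost 71≤223, power draw 19≤49, sample rate 341≥148).
Opt2: dominated by Opt6 (cost 46≤179, power draw 35≤139, sample rate 857≥560).
Opt3: dominated by Opt6 (cost 46≤261, power draw 35≤46, sample rate 857≥732).
Opt4: not dominated (best power draw).
Opt5: not dominated (best cost).
Opt6: not dominated (best sample rate).
Opt7: not dominated.
Opt8: not dominated.

Opt4, Opt5, Opt6, Opt7, Opt8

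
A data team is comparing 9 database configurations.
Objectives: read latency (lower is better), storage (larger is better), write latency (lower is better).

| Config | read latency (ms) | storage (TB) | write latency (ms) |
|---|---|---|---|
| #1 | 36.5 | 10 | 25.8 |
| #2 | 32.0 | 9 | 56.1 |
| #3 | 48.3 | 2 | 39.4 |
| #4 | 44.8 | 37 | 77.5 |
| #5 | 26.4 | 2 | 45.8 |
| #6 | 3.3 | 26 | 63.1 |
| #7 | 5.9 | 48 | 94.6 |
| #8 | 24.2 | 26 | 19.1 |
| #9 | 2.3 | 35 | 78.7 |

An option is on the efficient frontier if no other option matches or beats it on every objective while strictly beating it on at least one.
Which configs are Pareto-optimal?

#1: dominated by #8 (read latency 24.2≤36.5, storage 26≥10, write latency 19.1≤25.8).
#2: dominated by #8 (read latency 24.2≤32.0, storage 26≥9, write latency 19.1≤56.1).
#3: dominated by #1 (read latency 36.5≤48.3, storage 10≥2, write latency 25.8≤39.4).
#4: not dominated.
#5: dominated by #8 (read latency 24.2≤26.4, storage 26≥2, write latency 19.1≤45.8).
#6: not dominated.
#7: not dominated (best storage).
#8: not dominated (best write latency).
#9: not dominated (best read latency).

#4, #6, #7, #8, #9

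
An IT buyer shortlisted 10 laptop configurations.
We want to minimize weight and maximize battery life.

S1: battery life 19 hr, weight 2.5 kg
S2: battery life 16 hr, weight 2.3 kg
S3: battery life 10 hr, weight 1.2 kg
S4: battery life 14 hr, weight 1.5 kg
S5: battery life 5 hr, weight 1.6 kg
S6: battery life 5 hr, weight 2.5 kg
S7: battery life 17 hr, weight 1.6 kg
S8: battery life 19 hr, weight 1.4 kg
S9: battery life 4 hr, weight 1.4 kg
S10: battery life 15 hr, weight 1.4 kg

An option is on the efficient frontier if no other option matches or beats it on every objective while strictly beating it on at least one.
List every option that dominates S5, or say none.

S3, S4, S7, S8, S10

S3: battery life 10≥5, weight 1.2≤1.6 — dominates S5.
S4: battery life 14≥5, weight 1.5≤1.6 — dominates S5.
S7: battery life 17≥5, weight 1.6≤1.6 — dominates S5.
S8: battery life 19≥5, weight 1.4≤1.6 — dominates S5.
S10: battery life 15≥5, weight 1.4≤1.6 — dominates S5.
Others (S1, S2, S6, S9) are each worse than S5 on at least one objective.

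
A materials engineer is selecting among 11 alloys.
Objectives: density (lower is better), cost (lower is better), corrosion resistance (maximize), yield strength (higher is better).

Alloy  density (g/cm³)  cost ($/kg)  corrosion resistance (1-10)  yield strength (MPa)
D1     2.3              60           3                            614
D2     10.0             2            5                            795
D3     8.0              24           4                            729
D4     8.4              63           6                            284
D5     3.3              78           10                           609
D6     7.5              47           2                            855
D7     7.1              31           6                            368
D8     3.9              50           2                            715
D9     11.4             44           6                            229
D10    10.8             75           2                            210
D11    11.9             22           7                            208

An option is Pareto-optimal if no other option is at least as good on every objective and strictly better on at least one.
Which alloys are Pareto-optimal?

D1: not dominated (best density).
D2: not dominated (best cost).
D3: not dominated.
D4: dominated by D7 (density 7.1≤8.4, cost 31≤63, corrosion resistance 6≥6, yield strength 368≥284).
D5: not dominated (best corrosion resistance).
D6: not dominated (best yield strength).
D7: not dominated.
D8: not dominated.
D9: dominated by D7 (density 7.1≤11.4, cost 31≤44, corrosion resistance 6≥6, yield strength 368≥229).
D10: dominated by D1 (density 2.3≤10.8, cost 60≤75, corrosion resistance 3≥2, yield strength 614≥210).
D11: not dominated.

D1, D2, D3, D5, D6, D7, D8, D11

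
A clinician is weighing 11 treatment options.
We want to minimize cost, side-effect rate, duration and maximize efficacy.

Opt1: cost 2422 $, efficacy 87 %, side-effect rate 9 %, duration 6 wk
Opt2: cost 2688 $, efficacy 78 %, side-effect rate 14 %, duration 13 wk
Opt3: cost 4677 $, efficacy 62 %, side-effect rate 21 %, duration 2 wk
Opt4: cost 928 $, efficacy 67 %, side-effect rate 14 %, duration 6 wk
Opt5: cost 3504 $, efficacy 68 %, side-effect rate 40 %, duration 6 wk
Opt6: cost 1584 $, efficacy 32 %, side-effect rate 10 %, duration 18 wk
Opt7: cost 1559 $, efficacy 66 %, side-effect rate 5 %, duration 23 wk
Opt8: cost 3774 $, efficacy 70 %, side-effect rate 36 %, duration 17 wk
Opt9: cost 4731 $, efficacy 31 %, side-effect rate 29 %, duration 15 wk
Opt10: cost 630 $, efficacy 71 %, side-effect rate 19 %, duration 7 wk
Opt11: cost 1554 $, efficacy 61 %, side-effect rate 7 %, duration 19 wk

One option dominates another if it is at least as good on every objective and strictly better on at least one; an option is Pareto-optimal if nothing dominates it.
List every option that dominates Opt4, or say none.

none

Opt1: worse on cost (2422 vs 928).
Opt2: worse on cost (2688 vs 928).
Opt3: worse on cost (4677 vs 928).
Opt5: worse on cost (3504 vs 928).
Opt6: worse on cost (1584 vs 928).
Opt7: worse on cost (1559 vs 928).
Opt8: worse on cost (3774 vs 928).
Opt9: worse on cost (4731 vs 928).
Opt10: worse on side-effect rate (19 vs 14).
Opt11: worse on cost (1554 vs 928).
No option dominates Opt4.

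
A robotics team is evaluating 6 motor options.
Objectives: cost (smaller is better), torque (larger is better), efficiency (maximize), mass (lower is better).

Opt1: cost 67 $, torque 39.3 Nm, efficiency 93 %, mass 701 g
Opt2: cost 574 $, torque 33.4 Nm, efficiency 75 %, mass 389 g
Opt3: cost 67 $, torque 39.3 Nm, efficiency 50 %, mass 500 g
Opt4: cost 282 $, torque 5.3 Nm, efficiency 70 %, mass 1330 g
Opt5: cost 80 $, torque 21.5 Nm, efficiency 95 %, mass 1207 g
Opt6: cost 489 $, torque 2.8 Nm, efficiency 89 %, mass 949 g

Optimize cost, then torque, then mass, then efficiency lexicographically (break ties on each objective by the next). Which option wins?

Opt3

First minimize cost: best is 67, kept {Opt1, Opt3}.
Then maximize torque: best is 39.3, kept {Opt1, Opt3}.
Then minimize mass: best is 500, kept {Opt3}.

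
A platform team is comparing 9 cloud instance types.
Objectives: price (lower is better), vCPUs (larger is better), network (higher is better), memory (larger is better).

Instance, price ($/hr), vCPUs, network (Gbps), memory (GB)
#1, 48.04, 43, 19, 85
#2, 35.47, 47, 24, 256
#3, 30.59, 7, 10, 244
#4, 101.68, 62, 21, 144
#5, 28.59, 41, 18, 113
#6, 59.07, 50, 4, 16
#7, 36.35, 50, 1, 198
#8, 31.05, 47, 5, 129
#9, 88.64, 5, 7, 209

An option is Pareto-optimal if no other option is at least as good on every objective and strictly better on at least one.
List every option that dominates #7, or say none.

none

#1: worse on price (48.04 vs 36.35).
#2: worse on vCPUs (47 vs 50).
#3: worse on vCPUs (7 vs 50).
#4: worse on price (101.68 vs 36.35).
#5: worse on vCPUs (41 vs 50).
#6: worse on price (59.07 vs 36.35).
#8: worse on vCPUs (47 vs 50).
#9: worse on price (88.64 vs 36.35).
No option dominates #7.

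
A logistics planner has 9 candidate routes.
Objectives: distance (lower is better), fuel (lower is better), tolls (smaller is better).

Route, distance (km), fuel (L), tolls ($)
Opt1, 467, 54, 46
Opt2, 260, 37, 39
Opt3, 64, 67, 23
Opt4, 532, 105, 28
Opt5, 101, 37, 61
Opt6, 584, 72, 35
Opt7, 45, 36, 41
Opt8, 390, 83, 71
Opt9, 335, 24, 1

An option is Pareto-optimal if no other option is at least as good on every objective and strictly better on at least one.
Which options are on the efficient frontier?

Opt2, Opt3, Opt7, Opt9

Opt1: dominated by Opt2 (distance 260≤467, fuel 37≤54, tolls 39≤46).
Opt2: not dominated.
Opt3: not dominated.
Opt4: dominated by Opt3 (distance 64≤532, fuel 67≤105, tolls 23≤28).
Opt5: dominated by Opt7 (distance 45≤101, fuel 36≤37, tolls 41≤61).
Opt6: dominated by Opt3 (distance 64≤584, fuel 67≤72, tolls 23≤35).
Opt7: not dominated (best distance).
Opt8: dominated by Opt2 (distance 260≤390, fuel 37≤83, tolls 39≤71).
Opt9: not dominated (best fuel).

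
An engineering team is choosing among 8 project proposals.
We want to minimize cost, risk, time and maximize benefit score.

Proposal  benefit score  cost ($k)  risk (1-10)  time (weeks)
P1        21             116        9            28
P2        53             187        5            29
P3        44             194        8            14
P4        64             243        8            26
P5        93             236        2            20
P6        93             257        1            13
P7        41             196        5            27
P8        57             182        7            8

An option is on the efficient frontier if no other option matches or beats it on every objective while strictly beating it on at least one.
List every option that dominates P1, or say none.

none

P2: worse on cost (187 vs 116).
P3: worse on cost (194 vs 116).
P4: worse on cost (243 vs 116).
P5: worse on cost (236 vs 116).
P6: worse on cost (257 vs 116).
P7: worse on cost (196 vs 116).
P8: worse on cost (182 vs 116).
No option dominates P1.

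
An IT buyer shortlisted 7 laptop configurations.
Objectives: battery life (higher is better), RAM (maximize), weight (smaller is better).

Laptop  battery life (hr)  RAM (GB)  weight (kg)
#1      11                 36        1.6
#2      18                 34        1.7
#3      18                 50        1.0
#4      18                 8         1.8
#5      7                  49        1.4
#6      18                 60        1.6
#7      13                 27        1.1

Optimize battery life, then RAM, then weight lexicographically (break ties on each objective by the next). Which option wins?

#6

First maximize battery life: best is 18, kept {#2, #3, #4, #6}.
Then maximize RAM: best is 60, kept {#6}.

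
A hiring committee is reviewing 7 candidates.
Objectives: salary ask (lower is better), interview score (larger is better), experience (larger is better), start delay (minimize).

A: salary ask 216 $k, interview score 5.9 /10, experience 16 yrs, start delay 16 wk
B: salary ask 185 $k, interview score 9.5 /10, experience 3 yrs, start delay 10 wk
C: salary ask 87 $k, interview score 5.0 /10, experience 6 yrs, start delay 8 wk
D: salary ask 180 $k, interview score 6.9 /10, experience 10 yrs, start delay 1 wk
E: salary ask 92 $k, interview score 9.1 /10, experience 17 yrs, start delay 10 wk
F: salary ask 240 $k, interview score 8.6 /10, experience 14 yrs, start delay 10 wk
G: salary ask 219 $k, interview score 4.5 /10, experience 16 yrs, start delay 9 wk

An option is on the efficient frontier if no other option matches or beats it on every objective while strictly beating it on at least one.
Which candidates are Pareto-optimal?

A: dominated by E (salary ask 92≤216, interview score 9.1≥5.9, experience 17≥16, start delay 10≤16).
B: not dominated (best interview score).
C: not dominated (best salary ask).
D: not dominated (best start delay).
E: not dominated (best experience).
F: dominated by E (salary ask 92≤240, interview score 9.1≥8.6, experience 17≥14, start delay 10≤10).
G: not dominated.

B, C, D, E, G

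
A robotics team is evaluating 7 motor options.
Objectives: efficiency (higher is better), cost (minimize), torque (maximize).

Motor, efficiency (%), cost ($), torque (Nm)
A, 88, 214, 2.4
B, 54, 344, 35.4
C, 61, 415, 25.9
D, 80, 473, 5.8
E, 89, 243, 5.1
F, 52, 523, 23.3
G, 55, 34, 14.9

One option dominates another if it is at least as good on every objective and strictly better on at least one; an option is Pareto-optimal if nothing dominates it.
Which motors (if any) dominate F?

B, C

B: efficiency 54≥52, cost 344≤523, torque 35.4≥23.3 — dominates F.
C: efficiency 61≥52, cost 415≤523, torque 25.9≥23.3 — dominates F.
Others (A, D, E, G) are each worse than F on at least one objective.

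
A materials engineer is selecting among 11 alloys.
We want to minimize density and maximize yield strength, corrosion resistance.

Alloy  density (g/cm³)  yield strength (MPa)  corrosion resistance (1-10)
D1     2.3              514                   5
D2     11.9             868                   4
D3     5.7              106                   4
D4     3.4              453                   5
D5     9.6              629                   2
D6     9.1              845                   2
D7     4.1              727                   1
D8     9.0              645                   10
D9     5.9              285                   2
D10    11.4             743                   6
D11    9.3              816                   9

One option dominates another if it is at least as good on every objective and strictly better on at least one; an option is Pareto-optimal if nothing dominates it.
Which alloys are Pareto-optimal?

D1: not dominated (best density).
D2: not dominated (best yield strength).
D3: dominated by D1 (density 2.3≤5.7, yield strength 514≥106, corrosion resistance 5≥4).
D4: dominated by D1 (density 2.3≤3.4, yield strength 514≥453, corrosion resistance 5≥5).
D5: dominated by D6 (density 9.1≤9.6, yield strength 845≥629, corrosion resistance 2≥2).
D6: not dominated.
D7: not dominated.
D8: not dominated (best corrosion resistance).
D9: dominated by D1 (density 2.3≤5.9, yield strength 514≥285, corrosion resistance 5≥2).
D10: dominated by D11 (density 9.3≤11.4, yield strength 816≥743, corrosion resistance 9≥6).
D11: not dominated.

D1, D2, D6, D7, D8, D11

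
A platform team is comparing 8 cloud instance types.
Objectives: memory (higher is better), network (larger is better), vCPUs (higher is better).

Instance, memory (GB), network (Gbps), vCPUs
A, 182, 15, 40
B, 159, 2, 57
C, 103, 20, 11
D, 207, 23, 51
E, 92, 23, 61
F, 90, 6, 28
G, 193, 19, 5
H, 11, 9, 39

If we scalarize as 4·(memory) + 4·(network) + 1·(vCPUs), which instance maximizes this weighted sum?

A: 4·182 + 4·15 + 1·40 = 828
B: 4·159 + 4·2 + 1·57 = 701
C: 4·103 + 4·20 + 1·11 = 503
D: 4·207 + 4·23 + 1·51 = 971
E: 4·92 + 4·23 + 1·61 = 521
F: 4·90 + 4·6 + 1·28 = 412
G: 4·193 + 4·19 + 1·5 = 853
H: 4·11 + 4·9 + 1·39 = 119
Highest: D at 971.

D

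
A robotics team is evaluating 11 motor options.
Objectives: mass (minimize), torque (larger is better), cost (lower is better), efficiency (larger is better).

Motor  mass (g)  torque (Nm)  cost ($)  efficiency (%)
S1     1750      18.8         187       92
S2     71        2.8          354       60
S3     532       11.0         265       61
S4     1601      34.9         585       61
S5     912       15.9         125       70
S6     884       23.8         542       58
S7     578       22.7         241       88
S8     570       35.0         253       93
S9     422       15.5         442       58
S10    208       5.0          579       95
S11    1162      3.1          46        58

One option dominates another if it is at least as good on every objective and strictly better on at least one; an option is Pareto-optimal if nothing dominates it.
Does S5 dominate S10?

No

S5 vs S10: S5 is worse on mass (912 vs 208), so it does not dominate S10.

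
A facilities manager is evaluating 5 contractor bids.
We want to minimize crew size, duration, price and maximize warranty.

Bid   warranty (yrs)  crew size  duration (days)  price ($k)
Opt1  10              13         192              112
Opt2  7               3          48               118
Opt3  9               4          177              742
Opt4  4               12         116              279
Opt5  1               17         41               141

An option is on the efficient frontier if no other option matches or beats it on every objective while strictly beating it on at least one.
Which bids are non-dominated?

Opt1, Opt2, Opt3, Opt5

Opt1: not dominated (best warranty).
Opt2: not dominated (best crew size).
Opt3: not dominated.
Opt4: dominated by Opt2 (warranty 7≥4, crew size 3≤12, duration 48≤116, price 118≤279).
Opt5: not dominated (best duration).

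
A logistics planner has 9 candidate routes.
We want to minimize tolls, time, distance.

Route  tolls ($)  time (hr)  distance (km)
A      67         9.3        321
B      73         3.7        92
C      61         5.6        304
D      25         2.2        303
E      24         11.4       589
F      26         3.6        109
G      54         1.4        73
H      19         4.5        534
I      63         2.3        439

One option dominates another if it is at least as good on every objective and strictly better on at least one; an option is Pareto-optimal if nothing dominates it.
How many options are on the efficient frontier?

A: dominated by C (tolls 61≤67, time 5.6≤9.3, distance 304≤321).
B: dominated by G (tolls 54≤73, time 1.4≤3.7, distance 73≤92).
C: dominated by D (tolls 25≤61, time 2.2≤5.6, distance 303≤304).
D: not dominated.
E: dominated by H (tolls 19≤24, time 4.5≤11.4, distance 534≤589).
F: not dominated.
G: not dominated (best time).
H: not dominated (best tolls).
I: dominated by D (tolls 25≤63, time 2.2≤2.3, distance 303≤439).
Pareto-optimal: D, F, G, H → 4.

4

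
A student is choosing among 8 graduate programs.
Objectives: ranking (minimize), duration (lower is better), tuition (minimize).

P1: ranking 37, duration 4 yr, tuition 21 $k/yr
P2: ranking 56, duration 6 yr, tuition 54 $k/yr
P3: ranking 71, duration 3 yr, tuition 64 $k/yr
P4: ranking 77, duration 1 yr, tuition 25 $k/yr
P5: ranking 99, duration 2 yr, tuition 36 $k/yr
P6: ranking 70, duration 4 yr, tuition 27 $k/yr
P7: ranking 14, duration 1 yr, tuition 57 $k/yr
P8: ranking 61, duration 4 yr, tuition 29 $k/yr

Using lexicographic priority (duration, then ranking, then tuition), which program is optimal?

First minimize duration: best is 1, kept {P4, P7}.
Then minimize ranking: best is 14, kept {P7}.

P7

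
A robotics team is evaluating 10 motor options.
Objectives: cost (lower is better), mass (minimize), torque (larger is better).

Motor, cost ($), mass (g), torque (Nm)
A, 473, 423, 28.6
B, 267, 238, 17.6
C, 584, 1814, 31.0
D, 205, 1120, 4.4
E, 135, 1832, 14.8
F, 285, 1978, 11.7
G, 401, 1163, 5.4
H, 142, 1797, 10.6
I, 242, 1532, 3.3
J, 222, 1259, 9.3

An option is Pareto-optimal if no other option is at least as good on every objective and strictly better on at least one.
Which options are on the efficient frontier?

A, B, C, D, E, H, J

A: not dominated.
B: not dominated (best mass).
C: not dominated (best torque).
D: not dominated.
E: not dominated (best cost).
F: dominated by B (cost 267≤285, mass 238≤1978, torque 17.6≥11.7).
G: dominated by B (cost 267≤401, mass 238≤1163, torque 17.6≥5.4).
H: not dominated.
I: dominated by D (cost 205≤242, mass 1120≤1532, torque 4.4≥3.3).
J: not dominated.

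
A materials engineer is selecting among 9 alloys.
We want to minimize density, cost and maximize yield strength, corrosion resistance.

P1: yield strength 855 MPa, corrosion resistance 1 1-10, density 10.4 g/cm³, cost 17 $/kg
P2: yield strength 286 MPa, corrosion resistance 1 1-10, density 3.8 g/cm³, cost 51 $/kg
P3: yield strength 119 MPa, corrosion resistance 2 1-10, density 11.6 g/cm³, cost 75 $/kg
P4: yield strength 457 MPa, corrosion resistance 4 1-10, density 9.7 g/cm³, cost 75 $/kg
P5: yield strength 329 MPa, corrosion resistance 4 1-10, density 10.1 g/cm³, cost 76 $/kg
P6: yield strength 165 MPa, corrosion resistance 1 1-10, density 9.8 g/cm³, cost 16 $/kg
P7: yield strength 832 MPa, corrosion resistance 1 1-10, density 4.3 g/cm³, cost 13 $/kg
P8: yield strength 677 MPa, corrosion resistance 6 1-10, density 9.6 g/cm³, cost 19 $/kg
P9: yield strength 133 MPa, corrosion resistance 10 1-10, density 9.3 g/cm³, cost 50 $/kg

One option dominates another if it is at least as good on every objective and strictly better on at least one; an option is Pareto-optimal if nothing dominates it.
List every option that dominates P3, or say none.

P4: yield strength 457≥119, corrosion resistance 4≥2, density 9.7≤11.6, cost 75≤75 — dominates P3.
P8: yield strength 677≥119, corrosion resistance 6≥2, density 9.6≤11.6, cost 19≤75 — dominates P3.
P9: yield strength 133≥119, corrosion resistance 10≥2, density 9.3≤11.6, cost 50≤75 — dominates P3.
Others (P1, P2, P5, P6, P7) are each worse than P3 on at least one objective.

P4, P8, P9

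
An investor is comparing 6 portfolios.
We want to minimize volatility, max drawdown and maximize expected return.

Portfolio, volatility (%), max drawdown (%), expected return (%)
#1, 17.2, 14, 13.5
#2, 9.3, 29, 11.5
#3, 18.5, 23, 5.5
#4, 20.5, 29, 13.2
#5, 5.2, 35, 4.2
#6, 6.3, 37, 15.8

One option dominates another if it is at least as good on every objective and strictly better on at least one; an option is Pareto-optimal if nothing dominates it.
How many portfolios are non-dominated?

4

#1: not dominated (best max drawdown).
#2: not dominated.
#3: dominated by #1 (volatility 17.2≤18.5, max drawdown 14≤23, expected return 13.5≥5.5).
#4: dominated by #1 (volatility 17.2≤20.5, max drawdown 14≤29, expected return 13.5≥13.2).
#5: not dominated (best volatility).
#6: not dominated (best expected return).
Pareto-optimal: #1, #2, #5, #6 → 4.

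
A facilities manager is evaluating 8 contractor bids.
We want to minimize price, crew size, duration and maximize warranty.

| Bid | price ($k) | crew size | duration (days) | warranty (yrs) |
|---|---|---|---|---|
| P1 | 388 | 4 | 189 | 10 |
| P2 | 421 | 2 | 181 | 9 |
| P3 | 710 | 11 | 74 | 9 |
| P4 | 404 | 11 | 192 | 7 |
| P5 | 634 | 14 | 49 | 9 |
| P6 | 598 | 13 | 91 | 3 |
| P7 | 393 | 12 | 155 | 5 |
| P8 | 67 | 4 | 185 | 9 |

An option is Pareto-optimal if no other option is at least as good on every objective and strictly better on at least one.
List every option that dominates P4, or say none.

P1, P8

P1: price 388≤404, crew size 4≤11, duration 189≤192, warranty 10≥7 — dominates P4.
P8: price 67≤404, crew size 4≤11, duration 185≤192, warranty 9≥7 — dominates P4.
Others (P2, P3, P5, P6, P7) are each worse than P4 on at least one objective.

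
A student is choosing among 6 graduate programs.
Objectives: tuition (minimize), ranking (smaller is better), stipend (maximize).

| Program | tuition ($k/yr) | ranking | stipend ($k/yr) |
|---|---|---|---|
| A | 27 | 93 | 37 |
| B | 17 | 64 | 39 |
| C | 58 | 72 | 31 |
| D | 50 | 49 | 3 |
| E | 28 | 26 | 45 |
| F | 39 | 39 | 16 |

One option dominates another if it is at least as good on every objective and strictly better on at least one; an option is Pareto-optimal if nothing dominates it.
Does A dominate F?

A vs F: A is worse on ranking (93 vs 39), so it does not dominate F.

No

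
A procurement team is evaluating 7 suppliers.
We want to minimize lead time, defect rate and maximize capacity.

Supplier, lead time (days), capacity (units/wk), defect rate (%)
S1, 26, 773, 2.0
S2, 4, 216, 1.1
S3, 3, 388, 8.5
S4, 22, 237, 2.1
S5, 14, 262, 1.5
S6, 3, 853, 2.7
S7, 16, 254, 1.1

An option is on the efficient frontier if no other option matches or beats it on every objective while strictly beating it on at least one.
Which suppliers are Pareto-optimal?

S1: not dominated.
S2: not dominated.
S3: dominated by S6 (lead time 3≤3, capacity 853≥388, defect rate 2.7≤8.5).
S4: dominated by S5 (lead time 14≤22, capacity 262≥237, defect rate 1.5≤2.1).
S5: not dominated.
S6: not dominated (best capacity).
S7: not dominated.

S1, S2, S5, S6, S7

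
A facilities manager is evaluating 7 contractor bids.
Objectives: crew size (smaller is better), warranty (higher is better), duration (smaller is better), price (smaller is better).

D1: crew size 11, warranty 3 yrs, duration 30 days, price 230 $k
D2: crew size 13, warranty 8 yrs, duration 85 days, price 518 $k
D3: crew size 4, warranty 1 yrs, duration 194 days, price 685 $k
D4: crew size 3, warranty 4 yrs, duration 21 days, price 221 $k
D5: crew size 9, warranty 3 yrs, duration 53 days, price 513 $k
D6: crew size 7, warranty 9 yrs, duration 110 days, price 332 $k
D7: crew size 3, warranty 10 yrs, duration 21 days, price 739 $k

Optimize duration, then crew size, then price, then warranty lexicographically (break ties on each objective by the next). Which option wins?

First minimize duration: best is 21, kept {D4, D7}.
Then minimize crew size: best is 3, kept {D4, D7}.
Then minimize price: best is 221, kept {D4}.

D4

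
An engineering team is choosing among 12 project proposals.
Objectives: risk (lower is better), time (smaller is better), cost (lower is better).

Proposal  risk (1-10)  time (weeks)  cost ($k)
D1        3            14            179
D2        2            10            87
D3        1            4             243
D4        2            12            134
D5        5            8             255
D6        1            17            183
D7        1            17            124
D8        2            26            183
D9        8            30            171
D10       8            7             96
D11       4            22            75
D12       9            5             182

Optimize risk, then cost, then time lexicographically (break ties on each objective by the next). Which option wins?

D7

First minimize risk: best is 1, kept {D3, D6, D7}.
Then minimize cost: best is 124, kept {D7}.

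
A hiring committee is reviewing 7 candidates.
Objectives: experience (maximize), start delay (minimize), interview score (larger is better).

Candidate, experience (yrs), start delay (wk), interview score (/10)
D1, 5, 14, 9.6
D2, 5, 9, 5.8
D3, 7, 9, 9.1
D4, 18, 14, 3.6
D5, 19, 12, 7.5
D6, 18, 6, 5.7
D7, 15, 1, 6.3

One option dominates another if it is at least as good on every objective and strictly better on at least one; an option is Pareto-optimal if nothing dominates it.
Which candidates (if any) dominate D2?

D3: experience 7≥5, start delay 9≤9, interview score 9.1≥5.8 — dominates D2.
D7: experience 15≥5, start delay 1≤9, interview score 6.3≥5.8 — dominates D2.
Others (D1, D4, D5, D6) are each worse than D2 on at least one objective.

D3, D7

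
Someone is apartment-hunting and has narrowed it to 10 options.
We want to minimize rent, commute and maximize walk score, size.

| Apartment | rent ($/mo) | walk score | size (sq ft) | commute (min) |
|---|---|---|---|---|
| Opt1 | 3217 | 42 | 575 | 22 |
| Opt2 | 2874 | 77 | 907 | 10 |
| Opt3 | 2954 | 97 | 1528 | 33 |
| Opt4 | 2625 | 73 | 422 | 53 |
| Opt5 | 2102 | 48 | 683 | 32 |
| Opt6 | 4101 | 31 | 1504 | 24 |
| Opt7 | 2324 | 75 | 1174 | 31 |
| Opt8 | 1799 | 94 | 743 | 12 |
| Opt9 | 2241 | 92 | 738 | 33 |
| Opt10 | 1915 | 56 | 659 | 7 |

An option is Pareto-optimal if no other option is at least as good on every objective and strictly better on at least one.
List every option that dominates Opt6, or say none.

none

Opt1: worse on size (575 vs 1504).
Opt2: worse on size (907 vs 1504).
Opt3: worse on commute (33 vs 24).
Opt4: worse on size (422 vs 1504).
Opt5: worse on size (683 vs 1504).
Opt7: worse on size (1174 vs 1504).
Opt8: worse on size (743 vs 1504).
Opt9: worse on size (738 vs 1504).
Opt10: worse on size (659 vs 1504).
No option dominates Opt6.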